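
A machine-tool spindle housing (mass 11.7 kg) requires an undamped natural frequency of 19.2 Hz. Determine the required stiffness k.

ω_n = 2πf_n = 2π × 19.2 = 120.6 rad/s.
k = m·ω_n² = 11.7 × 120.6² = 11.7 × 14550 = 170300 N/m.

170000 N/m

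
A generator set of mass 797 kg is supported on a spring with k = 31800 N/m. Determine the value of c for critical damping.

c_c = 2√(k·m) = 2√(31800 × 797) = 2 × 5034 = 10070 N·s/m.

10100 N·s/m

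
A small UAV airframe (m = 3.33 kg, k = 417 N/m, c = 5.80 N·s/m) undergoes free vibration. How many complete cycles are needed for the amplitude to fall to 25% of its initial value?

ζ = c/(2√(km)) = 5.80/(2√(417 × 3.33)) = 5.80/74.53 = 0.07782.
Logarithmic decrement δ = 2πζ/√(1 − ζ²) = 2π × 0.07782/√(1 − 0.00606) = 0.4905.
x_n/x₀ = e^(−nδ) ≤ 0.25; take ln: n ≥ ln(1/0.25)/δ = 1.386/0.4905 = 2.826.
So 3 complete cycles are required.

3 cycles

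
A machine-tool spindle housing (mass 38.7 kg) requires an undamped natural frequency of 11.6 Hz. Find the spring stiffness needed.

206000 N/m

ω_n = 2πf_n = 2π × 11.6 = 72.88 rad/s.
k = m·ω_n² = 38.7 × 72.88² = 38.7 × 5312 = 205600 N/m.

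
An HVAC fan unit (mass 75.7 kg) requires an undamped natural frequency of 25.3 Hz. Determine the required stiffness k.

1910000 N/m

ω_n = 2πf_n = 2π × 25.3 = 159.0 rad/s.
k = m·ω_n² = 75.7 × 159.0² = 75.7 × 25270 = 1913000 N/m.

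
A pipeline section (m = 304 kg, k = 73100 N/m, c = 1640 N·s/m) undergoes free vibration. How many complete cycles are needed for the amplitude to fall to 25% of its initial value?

2 cycles

ζ = c/(2√(km)) = 1640/(2√(73100 × 304)) = 1640/9428 = 0.1739.
Logarithmic decrement δ = 2πζ/√(1 − ζ²) = 2π × 0.1739/√(1 − 0.0303) = 1.110.
x_n/x₀ = e^(−nδ) ≤ 0.25; take ln: n ≥ ln(1/0.25)/δ = 1.386/1.110 = 1.249.
So 2 complete cycles are required.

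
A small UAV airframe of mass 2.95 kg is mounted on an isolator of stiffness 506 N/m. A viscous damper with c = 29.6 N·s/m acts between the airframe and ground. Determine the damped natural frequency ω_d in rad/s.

12.1 rad/s

ω_n = √(k/m) = √(506.0/2.95) = 13.10 rad/s.
Critical damping c_c = 2√(k·m) = 2√(506.0 × 2.95) = 77.27 N·s/m, so ζ = c/c_c = 29.6/77.27 = 0.3831.
ω_d = ω_n√(1 − ζ²) = 13.10 × √(1 − 0.147) = 12.10 rad/s.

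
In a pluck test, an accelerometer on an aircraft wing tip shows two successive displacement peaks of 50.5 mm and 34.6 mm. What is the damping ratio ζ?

0.0601

Logarithmic decrement δ = (1/n)·ln(x₀/x_n) = (1/1)·ln(50.5/34.6) = (1/1)·ln(1.460) = 0.3781.
ζ = δ/√(4π² + δ²) = 0.3781/√(39.48 + 0.143) = 0.3781/6.295 = 0.06007.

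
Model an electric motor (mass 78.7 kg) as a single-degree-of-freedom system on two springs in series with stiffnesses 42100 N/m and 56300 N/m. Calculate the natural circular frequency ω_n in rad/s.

17.5 rad/s

Series springs: 1/k_eq = 1/42100 + 1/56300 = 4.151×10^-5, so k_eq = 24090 N/m.
ω_n = √(k_eq/m) = √(24090/78.7) = √306.1 = 17.49 rad/s.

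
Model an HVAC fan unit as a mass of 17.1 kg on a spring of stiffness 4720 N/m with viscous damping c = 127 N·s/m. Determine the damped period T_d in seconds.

0.388 s

ω_n = √(k/m) = √(4720/17.1) = 16.61 rad/s.
Critical damping c_c = 2√(k·m) = 2√(4720 × 17.1) = 568.2 N·s/m, so ζ = c/c_c = 127/568.2 = 0.2235.
ω_d = ω_n√(1 − ζ²) = 16.61 × √(1 − 0.0500) = 16.19 rad/s.
T_d = 2π/ω_d = 0.3880 s.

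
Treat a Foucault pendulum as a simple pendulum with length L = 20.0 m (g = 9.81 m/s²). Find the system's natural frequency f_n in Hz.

For a simple pendulum ω_n = √(g/L) = √(9.81/20.0) = √0.4905 = 0.7004 rad/s.
f_n = ω_n/(2π) = 0.7004/6.283 = 0.1115 Hz.

0.111 Hz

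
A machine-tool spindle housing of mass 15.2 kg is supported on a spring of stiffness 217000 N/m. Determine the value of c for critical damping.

c_c = 2√(k·m) = 2√(217000 × 15.2) = 2 × 1816 = 3632 N·s/m.

3630 N·s/m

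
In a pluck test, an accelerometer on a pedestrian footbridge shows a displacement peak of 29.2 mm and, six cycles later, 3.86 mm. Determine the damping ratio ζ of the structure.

Logarithmic decrement δ = (1/n)·ln(x₀/x_n) = (1/6)·ln(29.2/3.86) = (1/6)·ln(7.565) = 0.3373.
ζ = δ/√(4π² + δ²) = 0.3373/√(39.48 + 0.114) = 0.3373/6.292 = 0.05360.

0.0536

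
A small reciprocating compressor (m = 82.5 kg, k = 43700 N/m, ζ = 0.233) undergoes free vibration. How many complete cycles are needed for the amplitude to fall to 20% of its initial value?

Logarithmic decrement δ = 2πζ/√(1 − ζ²) = 2π × 0.2330/√(1 − 0.0543) = 1.505.
x_n/x₀ = e^(−nδ) ≤ 0.2; take ln: n ≥ ln(1/0.2)/δ = 1.609/1.505 = 1.069.
So 2 complete cycles are required.

2 cycles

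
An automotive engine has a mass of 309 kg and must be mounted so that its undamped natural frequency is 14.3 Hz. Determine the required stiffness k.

ω_n = 2πf_n = 2π × 14.3 = 89.85 rad/s.
k = m·ω_n² = 309 × 89.85² = 309 × 8073 = 2495000 N/m.

2490000 N/m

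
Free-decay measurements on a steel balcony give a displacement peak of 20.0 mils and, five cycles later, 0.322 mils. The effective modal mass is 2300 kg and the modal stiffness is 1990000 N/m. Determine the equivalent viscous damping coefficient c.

Logarithmic decrement δ = (1/n)·ln(x₀/x_n) = (1/5)·ln(20.0/0.322) = (1/5)·ln(62.11) = 0.8258.
ζ = δ/√(4π² + δ²) = 0.8258/√(39.48 + 0.682) = 0.8258/6.337 = 0.1303.
c = ζ · 2√(km) = 0.1303 × 2√(1990000 × 2300) = 0.1303 × 135300 = 17630 N·s/m.

17600 N·s/m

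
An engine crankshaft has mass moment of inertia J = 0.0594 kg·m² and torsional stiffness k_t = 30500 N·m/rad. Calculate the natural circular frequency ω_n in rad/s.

ω_n = √(k_t/J) = √(30500/0.0594) = √513500 = 716.6 rad/s.

717 rad/s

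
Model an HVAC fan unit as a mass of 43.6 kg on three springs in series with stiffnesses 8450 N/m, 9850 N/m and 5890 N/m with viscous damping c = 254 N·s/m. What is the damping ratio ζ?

0.380

Series springs: 1/k_eq = 1/8450 + 1/9850 + 1/5890 = 0.0003896, so k_eq = 2566 N/m.
ω_n = √(k_eq/m) = √(2566/43.6) = 7.672 rad/s.
Critical damping c_c = 2√(k_eq·m) = 2√(2566 × 43.6) = 669.0 N·s/m, so ζ = c/c_c = 254/669.0 = 0.3797.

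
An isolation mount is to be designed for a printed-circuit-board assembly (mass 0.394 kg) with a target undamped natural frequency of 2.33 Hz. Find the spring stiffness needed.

84.4 N/m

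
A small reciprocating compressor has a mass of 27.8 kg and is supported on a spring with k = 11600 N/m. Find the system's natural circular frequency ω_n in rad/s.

20.4 rad/s

ω_n = √(k/m) = √(11600/27.8) = √417.3 = 20.43 rad/s.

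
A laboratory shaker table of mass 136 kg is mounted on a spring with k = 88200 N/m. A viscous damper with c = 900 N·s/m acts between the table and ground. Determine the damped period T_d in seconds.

0.249 s

ω_n = √(k/m) = √(88200/136) = 25.47 rad/s.
Critical damping c_c = 2√(k·m) = 2√(88200 × 136) = 6927 N·s/m, so ζ = c/c_c = 900/6927 = 0.1299.
ω_d = ω_n√(1 − ζ²) = 25.47 × √(1 − 0.0169) = 25.25 rad/s.
T_d = 2π/ω_d = 0.2488 s.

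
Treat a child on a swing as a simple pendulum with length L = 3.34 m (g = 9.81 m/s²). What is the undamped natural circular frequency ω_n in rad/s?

1.71 rad/s

For a simple pendulum ω_n = √(g/L) = √(9.81/3.34) = √2.937 = 1.714 rad/s.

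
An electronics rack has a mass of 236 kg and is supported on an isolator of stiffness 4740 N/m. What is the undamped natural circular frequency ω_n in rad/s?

ω_n = √(k/m) = √(4740/236) = √20.08 = 4.482 rad/s.

4.48 rad/s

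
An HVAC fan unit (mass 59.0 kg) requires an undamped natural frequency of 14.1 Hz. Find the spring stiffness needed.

463000 N/m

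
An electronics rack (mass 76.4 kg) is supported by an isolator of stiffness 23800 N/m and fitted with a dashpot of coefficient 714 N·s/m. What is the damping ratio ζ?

ω_n = √(k/m) = √(23800/76.4) = 17.65 rad/s.
Critical damping c_c = 2√(k·m) = 2√(23800 × 76.4) = 2697 N·s/m, so ζ = c/c_c = 714/2697 = 0.2647.

0.265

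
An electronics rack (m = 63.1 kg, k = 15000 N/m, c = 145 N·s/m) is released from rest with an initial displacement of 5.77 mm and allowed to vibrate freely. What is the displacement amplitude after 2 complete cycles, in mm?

ζ = c/(2√(km)) = 145/(2√(15000 × 63.1)) = 145/1946 = 0.07452.
Logarithmic decrement δ = 2πζ/√(1 − ζ²) = 2π × 0.07452/√(1 − 0.00555) = 0.4695.
After n cycles, x_n/x₀ = e^(−nδ), so x_2 = 5.77 × e^(−2 × 0.4695) = 5.77 × 0.3910 = 2.256 mm.

2.26 mm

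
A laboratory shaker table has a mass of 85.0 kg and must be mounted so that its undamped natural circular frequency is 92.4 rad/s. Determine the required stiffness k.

726000 N/m

k = m·ω_n² = 85.0 × 92.40² = 85.0 × 8538 = 725700 N/m.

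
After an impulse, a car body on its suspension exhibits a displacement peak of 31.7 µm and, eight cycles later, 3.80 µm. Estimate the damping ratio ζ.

Logarithmic decrement δ = (1/n)·ln(x₀/x_n) = (1/8)·ln(31.7/3.80) = (1/8)·ln(8.342) = 0.2652.
ζ = δ/√(4π² + δ²) = 0.2652/√(39.48 + 0.0703) = 0.2652/6.289 = 0.04216.

0.0422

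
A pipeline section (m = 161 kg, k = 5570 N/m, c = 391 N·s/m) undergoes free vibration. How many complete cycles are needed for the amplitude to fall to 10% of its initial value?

2 cycles

ζ = c/(2√(km)) = 391/(2√(5570 × 161)) = 391/1894 = 0.2064.
Logarithmic decrement δ = 2πζ/√(1 − ζ²) = 2π × 0.2064/√(1 − 0.0426) = 1.326.
x_n/x₀ = e^(−nδ) ≤ 0.1; take ln: n ≥ ln(1/0.1)/δ = 2.303/1.326 = 1.737.
So 2 complete cycles are required.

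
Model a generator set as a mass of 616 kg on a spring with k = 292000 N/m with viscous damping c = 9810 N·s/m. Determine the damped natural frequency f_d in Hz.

3.23 Hz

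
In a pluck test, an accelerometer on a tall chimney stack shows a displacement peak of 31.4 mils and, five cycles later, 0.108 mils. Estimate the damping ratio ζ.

Logarithmic decrement δ = (1/n)·ln(x₀/x_n) = (1/5)·ln(31.4/0.108) = (1/5)·ln(290.7) = 1.134.
ζ = δ/√(4π² + δ²) = 1.134/√(39.48 + 1.29) = 1.134/6.385 = 0.1777.

0.178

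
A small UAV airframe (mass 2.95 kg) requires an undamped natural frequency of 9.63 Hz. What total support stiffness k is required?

ω_n = 2πf_n = 2π × 9.63 = 60.51 rad/s.
k = m·ω_n² = 2.95 × 60.51² = 2.95 × 3661 = 10800 N/m.

10800 N/m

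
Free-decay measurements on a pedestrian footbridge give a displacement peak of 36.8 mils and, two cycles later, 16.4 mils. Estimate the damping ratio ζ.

Logarithmic decrement δ = (1/n)·ln(x₀/x_n) = (1/2)·ln(36.8/16.4) = (1/2)·ln(2.244) = 0.4041.
ζ = δ/√(4π² + δ²) = 0.4041/√(39.48 + 0.163) = 0.4041/6.296 = 0.06418.

0.0642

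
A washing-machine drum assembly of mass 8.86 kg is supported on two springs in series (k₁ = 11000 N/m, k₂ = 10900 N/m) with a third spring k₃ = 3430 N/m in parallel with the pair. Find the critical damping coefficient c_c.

562 N·s/m

Series pair: k_s = k₁k₂/(k₁+k₂) = (11000)(10900)/(11000 + 10900) = 5475 N/m. In parallel with k₃: k_eq = 5475 + 3430 = 8905 N/m.
c_c = 2√(k_eq·m) = 2√(8905 × 8.86) = 2 × 280.9 = 561.8 N·s/m.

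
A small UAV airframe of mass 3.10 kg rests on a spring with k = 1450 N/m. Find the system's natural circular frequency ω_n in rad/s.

ω_n = √(k/m) = √(1450/3.10) = √467.7 = 21.63 rad/s.

21.6 rad/s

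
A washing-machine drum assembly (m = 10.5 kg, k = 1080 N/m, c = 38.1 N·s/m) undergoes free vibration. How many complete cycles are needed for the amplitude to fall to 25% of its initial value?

ζ = c/(2√(km)) = 38.1/(2√(1080 × 10.5)) = 38.1/213.0 = 0.1789.
Logarithmic decrement δ = 2πζ/√(1 − ζ²) = 2π × 0.1789/√(1 − 0.0320) = 1.142.
x_n/x₀ = e^(−nδ) ≤ 0.25; take ln: n ≥ ln(1/0.25)/δ = 1.386/1.142 = 1.213.
So 2 complete cycles are required.

2 cycles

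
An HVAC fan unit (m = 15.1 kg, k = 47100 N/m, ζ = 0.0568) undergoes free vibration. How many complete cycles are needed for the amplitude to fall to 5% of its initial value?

Logarithmic decrement δ = 2πζ/√(1 − ζ²) = 2π × 0.05680/√(1 − 0.00323) = 0.3575.
x_n/x₀ = e^(−nδ) ≤ 0.05; take ln: n ≥ ln(1/0.05)/δ = 2.996/0.3575 = 8.381.
So 9 complete cycles are required.

9 cycles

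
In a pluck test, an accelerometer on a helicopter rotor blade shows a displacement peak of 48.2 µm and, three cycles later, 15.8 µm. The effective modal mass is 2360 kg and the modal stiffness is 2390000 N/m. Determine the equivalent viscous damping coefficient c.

8870 N·s/m

Logarithmic decrement δ = (1/n)·ln(x₀/x_n) = (1/3)·ln(48.2/15.8) = (1/3)·ln(3.051) = 0.3718.
ζ = δ/√(4π² + δ²) = 0.3718/√(39.48 + 0.138) = 0.3718/6.294 = 0.05907.
c = ζ · 2√(km) = 0.05907 × 2√(2390000 × 2360) = 0.05907 × 150200 = 8872 N·s/m.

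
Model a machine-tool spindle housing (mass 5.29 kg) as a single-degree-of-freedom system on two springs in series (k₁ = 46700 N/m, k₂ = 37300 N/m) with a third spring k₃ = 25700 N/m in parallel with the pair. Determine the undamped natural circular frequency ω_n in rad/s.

Series pair: k_s = k₁k₂/(k₁+k₂) = (46700)(37300)/(46700 + 37300) = 20740 N/m. In parallel with k₃: k_eq = 20740 + 25700 = 46440 N/m.
ω_n = √(k_eq/m) = √(46440/5.29) = √8778 = 93.69 rad/s.

93.7 rad/s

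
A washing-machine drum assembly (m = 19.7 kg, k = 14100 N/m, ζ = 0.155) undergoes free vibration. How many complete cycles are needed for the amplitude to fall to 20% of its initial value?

2 cycles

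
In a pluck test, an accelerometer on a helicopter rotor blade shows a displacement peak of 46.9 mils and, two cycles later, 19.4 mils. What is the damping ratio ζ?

0.0701

Logarithmic decrement δ = (1/n)·ln(x₀/x_n) = (1/2)·ln(46.9/19.4) = (1/2)·ln(2.418) = 0.4414.
ζ = δ/√(4π² + δ²) = 0.4414/√(39.48 + 0.195) = 0.4414/6.299 = 0.07007.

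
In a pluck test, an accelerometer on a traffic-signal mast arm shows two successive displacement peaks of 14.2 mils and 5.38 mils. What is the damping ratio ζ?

Logarithmic decrement δ = (1/n)·ln(x₀/x_n) = (1/1)·ln(14.2/5.38) = (1/1)·ln(2.639) = 0.9706.
ζ = δ/√(4π² + δ²) = 0.9706/√(39.48 + 0.942) = 0.9706/6.358 = 0.1527.

0.153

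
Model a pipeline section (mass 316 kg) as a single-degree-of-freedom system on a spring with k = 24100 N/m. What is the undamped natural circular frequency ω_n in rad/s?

8.73 rad/s

ω_n = √(k/m) = √(24100/316) = √76.27 = 8.733 rad/s.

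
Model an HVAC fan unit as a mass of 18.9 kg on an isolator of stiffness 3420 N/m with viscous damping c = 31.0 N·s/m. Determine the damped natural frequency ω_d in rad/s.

13.4 rad/s

ω_n = √(k/m) = √(3420/18.9) = 13.45 rad/s.
Critical damping c_c = 2√(k·m) = 2√(3420 × 18.9) = 508.5 N·s/m, so ζ = c/c_c = 31.0/508.5 = 0.06097.
ω_d = ω_n√(1 − ζ²) = 13.45 × √(1 − 0.00372) = 13.43 rad/s.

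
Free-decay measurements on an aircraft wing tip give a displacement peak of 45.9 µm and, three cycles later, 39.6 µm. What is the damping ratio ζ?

Logarithmic decrement δ = (1/n)·ln(x₀/x_n) = (1/3)·ln(45.9/39.6) = (1/3)·ln(1.159) = 0.04921.
ζ = δ/√(4π² + δ²) = 0.04921/√(39.48 + 0.00242) = 0.04921/6.283 = 0.007832.

0.00783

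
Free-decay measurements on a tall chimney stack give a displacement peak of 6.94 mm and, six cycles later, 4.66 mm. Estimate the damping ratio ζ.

Logarithmic decrement δ = (1/n)·ln(x₀/x_n) = (1/6)·ln(6.94/4.66) = (1/6)·ln(1.489) = 0.06638.
ζ = δ/√(4π² + δ²) = 0.06638/√(39.48 + 0.00441) = 0.06638/6.284 = 0.01056.

0.0106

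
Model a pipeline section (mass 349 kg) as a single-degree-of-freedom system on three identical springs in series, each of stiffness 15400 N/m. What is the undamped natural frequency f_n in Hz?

Series springs: 1/k_eq = 3/15400, so k_eq = 15400/3 = 5133 N/m.
ω_n = √(k_eq/m) = √(5133/349) = √14.71 = 3.835 rad/s.
f_n = ω_n/(2π) = 3.835/6.283 = 0.6104 Hz.

0.610 Hz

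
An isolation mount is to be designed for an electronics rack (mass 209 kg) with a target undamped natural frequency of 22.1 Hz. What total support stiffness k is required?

ω_n = 2πf_n = 2π × 22.1 = 138.9 rad/s.
k = m·ω_n² = 209 × 138.9² = 209 × 19280 = 4030000 N/m.

4030000 N/m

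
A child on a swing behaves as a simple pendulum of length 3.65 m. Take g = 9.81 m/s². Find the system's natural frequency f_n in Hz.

0.261 Hz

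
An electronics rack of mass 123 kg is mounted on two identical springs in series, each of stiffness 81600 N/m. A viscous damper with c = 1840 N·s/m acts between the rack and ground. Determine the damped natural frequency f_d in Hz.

2.64 Hz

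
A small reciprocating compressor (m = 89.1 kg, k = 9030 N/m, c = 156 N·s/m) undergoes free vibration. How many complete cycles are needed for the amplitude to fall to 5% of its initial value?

ζ = c/(2√(km)) = 156/(2√(9030 × 89.1)) = 156/1794 = 0.08696.
Logarithmic decrement δ = 2πζ/√(1 − ζ²) = 2π × 0.08696/√(1 − 0.00756) = 0.5485.
x_n/x₀ = e^(−nδ) ≤ 0.05; take ln: n ≥ ln(1/0.05)/δ = 2.996/0.5485 = 5.462.
So 6 complete cycles are required.

6 cycles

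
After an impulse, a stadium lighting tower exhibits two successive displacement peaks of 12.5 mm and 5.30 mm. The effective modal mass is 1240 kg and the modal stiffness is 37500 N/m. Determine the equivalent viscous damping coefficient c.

1850 N·s/m

Logarithmic decrement δ = (1/n)·ln(x₀/x_n) = (1/1)·ln(12.5/5.30) = (1/1)·ln(2.358) = 0.8580.
ζ = δ/√(4π² + δ²) = 0.8580/√(39.48 + 0.736) = 0.8580/6.341 = 0.1353.
c = ζ · 2√(km) = 0.1353 × 2√(37500 × 1240) = 0.1353 × 13640 = 1845 N·s/m.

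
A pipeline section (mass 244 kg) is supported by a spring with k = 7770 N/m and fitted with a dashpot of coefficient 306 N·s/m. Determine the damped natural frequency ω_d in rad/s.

ω_n = √(k/m) = √(7770/244) = 5.643 rad/s.
Critical damping c_c = 2√(k·m) = 2√(7770 × 244) = 2754 N·s/m, so ζ = c/c_c = 306/2754 = 0.1111.
ω_d = ω_n√(1 − ζ²) = 5.643 × √(1 − 0.0123) = 5.608 rad/s.

5.61 rad/s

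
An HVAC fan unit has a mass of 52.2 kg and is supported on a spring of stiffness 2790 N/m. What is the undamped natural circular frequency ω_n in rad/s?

ω_n = √(k/m) = √(2790/52.2) = √53.45 = 7.311 rad/s.

7.31 rad/s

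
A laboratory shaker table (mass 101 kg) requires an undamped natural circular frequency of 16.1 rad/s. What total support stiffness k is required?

26200 N/m

k = m·ω_n² = 101 × 16.10² = 101 × 259.2 = 26180 N/m.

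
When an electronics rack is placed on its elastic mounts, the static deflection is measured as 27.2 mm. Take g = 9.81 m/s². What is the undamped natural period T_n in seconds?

0.331 s

ω_n = √(g/δ_st) = √(9.81/0.0272) = √360.7 = 18.99 rad/s.
T_n = 2π/ω_n = 6.283/18.99 = 0.3308 s.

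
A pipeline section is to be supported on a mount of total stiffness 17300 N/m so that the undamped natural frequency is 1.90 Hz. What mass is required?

ω_n = 2πf_n = 2π × 1.90 = 11.94 rad/s.
m = k/ω_n² = 17300/11.94² = 17300/142.5 = 121.4 kg.

121 kg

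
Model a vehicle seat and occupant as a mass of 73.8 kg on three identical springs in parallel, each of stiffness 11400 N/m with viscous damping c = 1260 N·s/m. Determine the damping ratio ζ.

Parallel springs add: k_eq = 3 × 11400 = 34200 N/m.
ω_n = √(k_eq/m) = √(34200/73.8) = 21.53 rad/s.
Critical damping c_c = 2√(k_eq·m) = 2√(34200 × 73.8) = 3177 N·s/m, so ζ = c/c_c = 1260/3177 = 0.3966.

0.397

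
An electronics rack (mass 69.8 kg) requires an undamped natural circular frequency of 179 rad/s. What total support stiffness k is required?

2240000 N/m

k = m·ω_n² = 69.8 × 179.0² = 69.8 × 32040 = 2236000 N/m.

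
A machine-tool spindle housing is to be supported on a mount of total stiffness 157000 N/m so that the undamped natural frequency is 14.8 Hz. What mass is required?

ω_n = 2πf_n = 2π × 14.8 = 92.99 rad/s.
m = k/ω_n² = 157000/92.99² = 157000/8647 = 18.16 kg.

18.2 kg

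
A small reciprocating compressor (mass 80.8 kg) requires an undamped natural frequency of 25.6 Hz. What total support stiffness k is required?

ω_n = 2πf_n = 2π × 25.6 = 160.8 rad/s.
k = m·ω_n² = 80.8 × 160.8² = 80.8 × 25870 = 2091000 N/m.

2090000 N/m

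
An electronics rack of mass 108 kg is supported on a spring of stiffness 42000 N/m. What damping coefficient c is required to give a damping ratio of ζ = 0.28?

c_c = 2√(k·m) = 2√(42000 × 108) = 4260 N·s/m.
c = ζ·c_c = 0.28 × 4260 = 1193 N·s/m.

1190 N·s/m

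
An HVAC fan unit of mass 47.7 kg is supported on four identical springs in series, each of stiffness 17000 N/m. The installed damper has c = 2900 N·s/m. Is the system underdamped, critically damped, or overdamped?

overdamped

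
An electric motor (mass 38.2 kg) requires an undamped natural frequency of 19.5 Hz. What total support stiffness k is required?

573000 N/m

ω_n = 2πf_n = 2π × 19.5 = 122.5 rad/s.
k = m·ω_n² = 38.2 × 122.5² = 38.2 × 15010 = 573400 N/m.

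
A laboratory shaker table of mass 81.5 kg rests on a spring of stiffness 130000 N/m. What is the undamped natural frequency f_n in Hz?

ω_n = √(k/m) = √(130000/81.5) = √1595 = 39.94 rad/s.
f_n = ω_n/(2π) = 39.94/6.283 = 6.356 Hz.

6.36 Hz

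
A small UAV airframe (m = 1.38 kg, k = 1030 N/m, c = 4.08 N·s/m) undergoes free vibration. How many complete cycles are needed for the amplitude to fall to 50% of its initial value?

3 cycles

ζ = c/(2√(km)) = 4.08/(2√(1030 × 1.38)) = 4.08/75.40 = 0.05411.
Logarithmic decrement δ = 2πζ/√(1 − ζ²) = 2π × 0.05411/√(1 − 0.00293) = 0.3405.
x_n/x₀ = e^(−nδ) ≤ 0.5; take ln: n ≥ ln(1/0.5)/δ = 0.6931/0.3405 = 2.036.
So 3 complete cycles are required.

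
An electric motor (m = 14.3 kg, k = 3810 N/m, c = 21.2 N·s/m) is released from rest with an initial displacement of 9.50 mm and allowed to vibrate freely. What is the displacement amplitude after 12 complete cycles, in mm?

0.308 mm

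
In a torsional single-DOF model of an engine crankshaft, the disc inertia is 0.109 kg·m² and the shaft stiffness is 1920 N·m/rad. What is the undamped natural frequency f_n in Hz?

21.1 Hz

ω_n = √(k_t/J) = √(1920/0.109) = √17610 = 132.7 rad/s.
f_n = ω_n/(2π) = 132.7/6.283 = 21.12 Hz.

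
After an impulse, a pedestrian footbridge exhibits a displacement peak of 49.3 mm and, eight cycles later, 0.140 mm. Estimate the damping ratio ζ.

0.116

Logarithmic decrement δ = (1/n)·ln(x₀/x_n) = (1/8)·ln(49.3/0.140) = (1/8)·ln(352.1) = 0.7330.
ζ = δ/√(4π² + δ²) = 0.7330/√(39.48 + 0.537) = 0.7330/6.326 = 0.1159.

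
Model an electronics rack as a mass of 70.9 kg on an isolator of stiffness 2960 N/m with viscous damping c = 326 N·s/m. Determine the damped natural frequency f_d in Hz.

0.961 Hz

ω_n = √(k/m) = √(2960/70.9) = 6.461 rad/s.
Critical damping c_c = 2√(k·m) = 2√(2960 × 70.9) = 916.2 N·s/m, so ζ = c/c_c = 326/916.2 = 0.3558.
ω_d = ω_n√(1 − ζ²) = 6.461 × √(1 − 0.127) = 6.039 rad/s.
f_d = ω_d/(2π) = 0.9611 Hz.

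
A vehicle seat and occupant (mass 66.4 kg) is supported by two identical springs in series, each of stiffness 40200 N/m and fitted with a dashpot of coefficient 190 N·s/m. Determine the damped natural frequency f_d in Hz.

Series springs: 1/k_eq = 2/40200, so k_eq = 40200/2 = 20100 N/m.
ω_n = √(k_eq/m) = √(20100/66.4) = 17.40 rad/s.
Critical damping c_c = 2√(k_eq·m) = 2√(20100 × 66.4) = 2311 N·s/m, so ζ = c/c_c = 190/2311 = 0.08223.
ω_d = ω_n√(1 − ζ²) = 17.40 × √(1 − 0.00676) = 17.34 rad/s.
f_d = ω_d/(2π) = 2.760 Hz.

2.76 Hz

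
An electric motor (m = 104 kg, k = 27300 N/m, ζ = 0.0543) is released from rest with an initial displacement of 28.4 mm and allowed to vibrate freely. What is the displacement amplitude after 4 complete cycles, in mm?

7.24 mm

Logarithmic decrement δ = 2πζ/√(1 − ζ²) = 2π × 0.05430/√(1 − 0.00295) = 0.3417.
After n cycles, x_n/x₀ = e^(−nδ), so x_4 = 28.4 × e^(−4 × 0.3417) = 28.4 × 0.2549 = 7.240 mm.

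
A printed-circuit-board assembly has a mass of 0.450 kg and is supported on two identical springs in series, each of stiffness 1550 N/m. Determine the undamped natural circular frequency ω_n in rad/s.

Series springs: 1/k_eq = 2/1550, so k_eq = 1550/2 = 775.0 N/m.
ω_n = √(k_eq/m) = √(775.0/0.450) = √1722 = 41.50 rad/s.

41.5 rad/s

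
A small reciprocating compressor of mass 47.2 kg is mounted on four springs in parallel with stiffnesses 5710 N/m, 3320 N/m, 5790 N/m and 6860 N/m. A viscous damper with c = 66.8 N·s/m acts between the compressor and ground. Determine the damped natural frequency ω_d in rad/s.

Parallel springs add: k_eq = 5710 + 3320 + 5790 + 6860 = 21680 N/m.
ω_n = √(k_eq/m) = √(21680/47.2) = 21.43 rad/s.
Critical damping c_c = 2√(k_eq·m) = 2√(21680 × 47.2) = 2023 N·s/m, so ζ = c/c_c = 66.8/2023 = 0.03302.
ω_d = ω_n√(1 − ζ²) = 21.43 × √(1 − 0.00109) = 21.42 rad/s.

21.4 rad/s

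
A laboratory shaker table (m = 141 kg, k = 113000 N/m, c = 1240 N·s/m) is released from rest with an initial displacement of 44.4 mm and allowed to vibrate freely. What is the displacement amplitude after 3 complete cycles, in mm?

2.29 mm

ζ = c/(2√(km)) = 1240/(2√(113000 × 141)) = 1240/7983 = 0.1553.
Logarithmic decrement δ = 2πζ/√(1 − ζ²) = 2π × 0.1553/√(1 − 0.0241) = 0.9879.
After n cycles, x_n/x₀ = e^(−nδ), so x_3 = 44.4 × e^(−3 × 0.9879) = 44.4 × 0.05162 = 2.292 mm.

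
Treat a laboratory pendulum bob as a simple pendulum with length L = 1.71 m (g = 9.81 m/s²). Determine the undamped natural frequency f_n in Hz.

0.381 Hz

For a simple pendulum ω_n = √(g/L) = √(9.81/1.71) = √5.737 = 2.395 rad/s.
f_n = ω_n/(2π) = 2.395/6.283 = 0.3812 Hz.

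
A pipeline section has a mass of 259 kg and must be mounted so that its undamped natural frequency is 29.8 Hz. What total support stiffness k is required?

9080000 N/m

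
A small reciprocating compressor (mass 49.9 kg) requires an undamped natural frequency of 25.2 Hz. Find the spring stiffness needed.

ω_n = 2πf_n = 2π × 25.2 = 158.3 rad/s.
k = m·ω_n² = 49.9 × 158.3² = 49.9 × 25070 = 1251000 N/m.

1250000 N/m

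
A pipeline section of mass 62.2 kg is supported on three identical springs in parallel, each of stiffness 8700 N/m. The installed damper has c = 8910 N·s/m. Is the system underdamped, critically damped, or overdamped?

overdamped

Parallel springs add: k_eq = 3 × 8700 = 26100 N/m.
c_c = 2√(k_eq·m) = 2548 N·s/m; ζ = c/c_c = 8910/2548 = 3.50.
Since ζ > 1 the system is overdamped.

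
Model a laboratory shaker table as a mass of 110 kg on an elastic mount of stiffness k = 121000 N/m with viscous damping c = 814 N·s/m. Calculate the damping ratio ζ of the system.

0.112

ω_n = √(k/m) = √(121000/110) = 33.17 rad/s.
Critical damping c_c = 2√(k·m) = 2√(121000 × 110) = 7297 N·s/m, so ζ = c/c_c = 814/7297 = 0.1116.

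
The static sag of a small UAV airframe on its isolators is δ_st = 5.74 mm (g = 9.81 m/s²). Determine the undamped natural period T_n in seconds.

0.152 s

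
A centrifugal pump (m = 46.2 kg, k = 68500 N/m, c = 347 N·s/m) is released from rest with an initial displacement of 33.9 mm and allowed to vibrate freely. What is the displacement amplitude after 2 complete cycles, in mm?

9.89 mm

ζ = c/(2√(km)) = 347/(2√(68500 × 46.2)) = 347/3558 = 0.09753.
Logarithmic decrement δ = 2πζ/√(1 − ζ²) = 2π × 0.09753/√(1 − 0.00951) = 0.6157.
After n cycles, x_n/x₀ = e^(−nδ), so x_2 = 33.9 × e^(−2 × 0.6157) = 33.9 × 0.2919 = 9.894 mm.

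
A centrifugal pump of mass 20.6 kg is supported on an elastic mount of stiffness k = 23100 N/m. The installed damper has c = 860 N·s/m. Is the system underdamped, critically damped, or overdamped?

underdamped

c_c = 2√(k·m) = 1380 N·s/m; ζ = c/c_c = 860/1380 = 0.623.
Since ζ < 1 the system is underdamped.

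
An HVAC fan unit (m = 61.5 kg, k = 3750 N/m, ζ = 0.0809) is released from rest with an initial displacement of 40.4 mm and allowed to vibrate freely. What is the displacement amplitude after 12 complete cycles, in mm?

0.0888 mm

Logarithmic decrement δ = 2πζ/√(1 − ζ²) = 2π × 0.08090/√(1 − 0.00654) = 0.5100.
After n cycles, x_n/x₀ = e^(−nδ), so x_12 = 40.4 × e^(−12 × 0.5100) = 40.4 × 0.002199 = 0.08884 mm.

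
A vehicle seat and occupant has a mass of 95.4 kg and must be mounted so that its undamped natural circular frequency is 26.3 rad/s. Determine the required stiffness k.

k = m·ω_n² = 95.4 × 26.30² = 95.4 × 691.7 = 65990 N/m.

66000 N/m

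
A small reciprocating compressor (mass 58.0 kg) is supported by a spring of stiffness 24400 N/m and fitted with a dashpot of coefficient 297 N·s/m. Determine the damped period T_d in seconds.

0.309 s

ω_n = √(k/m) = √(24400/58.0) = 20.51 rad/s.
Critical damping c_c = 2√(k·m) = 2√(24400 × 58.0) = 2379 N·s/m, so ζ = c/c_c = 297/2379 = 0.1248.
ω_d = ω_n√(1 − ζ²) = 20.51 × √(1 − 0.0156) = 20.35 rad/s.
T_d = 2π/ω_d = 0.3088 s.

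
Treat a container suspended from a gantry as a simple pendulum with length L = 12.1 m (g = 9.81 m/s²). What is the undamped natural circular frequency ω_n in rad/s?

For a simple pendulum ω_n = √(g/L) = √(9.81/12.1) = √0.8107 = 0.9004 rad/s.

0.900 rad/s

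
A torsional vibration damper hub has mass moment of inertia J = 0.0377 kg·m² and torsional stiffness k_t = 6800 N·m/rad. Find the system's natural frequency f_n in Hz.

67.6 Hz

ω_n = √(k_t/J) = √(6800/0.0377) = √180400 = 424.7 rad/s.
f_n = ω_n/(2π) = 424.7/6.283 = 67.59 Hz.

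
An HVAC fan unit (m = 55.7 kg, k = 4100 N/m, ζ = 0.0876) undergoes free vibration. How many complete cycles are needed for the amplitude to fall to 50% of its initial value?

Logarithmic decrement δ = 2πζ/√(1 − ζ²) = 2π × 0.08760/√(1 − 0.00767) = 0.5525.
x_n/x₀ = e^(−nδ) ≤ 0.5; take ln: n ≥ ln(1/0.5)/δ = 0.6931/0.5525 = 1.254.
So 2 complete cycles are required.

2 cycles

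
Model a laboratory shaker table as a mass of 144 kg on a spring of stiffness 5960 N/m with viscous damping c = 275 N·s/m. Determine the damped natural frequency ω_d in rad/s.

ω_n = √(k/m) = √(5960/144) = 6.433 rad/s.
Critical damping c_c = 2√(k·m) = 2√(5960 × 144) = 1853 N·s/m, so ζ = c/c_c = 275/1853 = 0.1484.
ω_d = ω_n√(1 − ζ²) = 6.433 × √(1 − 0.0220) = 6.362 rad/s.

6.36 rad/s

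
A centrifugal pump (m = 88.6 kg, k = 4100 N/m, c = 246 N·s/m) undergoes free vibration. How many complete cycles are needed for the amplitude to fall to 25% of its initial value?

ζ = c/(2√(km)) = 246/(2√(4100 × 88.6)) = 246/1205 = 0.2041.
Logarithmic decrement δ = 2πζ/√(1 − ζ²) = 2π × 0.2041/√(1 − 0.0416) = 1.310.
x_n/x₀ = e^(−nδ) ≤ 0.25; take ln: n ≥ ln(1/0.25)/δ = 1.386/1.310 = 1.058.
So 2 complete cycles are required.

2 cycles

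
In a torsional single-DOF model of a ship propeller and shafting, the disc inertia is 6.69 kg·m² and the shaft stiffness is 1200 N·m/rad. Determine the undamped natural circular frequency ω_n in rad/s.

ω_n = √(k_t/J) = √(1200/6.69) = √179.4 = 13.39 rad/s.

13.4 rad/s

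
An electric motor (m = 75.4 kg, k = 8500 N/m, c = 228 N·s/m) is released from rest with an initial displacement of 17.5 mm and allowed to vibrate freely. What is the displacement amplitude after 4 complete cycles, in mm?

0.471 mm

ζ = c/(2√(km)) = 228/(2√(8500 × 75.4)) = 228/1601 = 0.1424.
Logarithmic decrement δ = 2πζ/√(1 − ζ²) = 2π × 0.1424/√(1 − 0.0203) = 0.9039.
After n cycles, x_n/x₀ = e^(−nδ), so x_4 = 17.5 × e^(−4 × 0.9039) = 17.5 × 0.02690 = 0.4707 mm.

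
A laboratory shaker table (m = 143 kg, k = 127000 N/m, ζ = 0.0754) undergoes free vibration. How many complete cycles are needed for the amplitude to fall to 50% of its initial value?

Logarithmic decrement δ = 2πζ/√(1 − ζ²) = 2π × 0.07540/√(1 − 0.00569) = 0.4751.
x_n/x₀ = e^(−nδ) ≤ 0.5; take ln: n ≥ ln(1/0.5)/δ = 0.6931/0.4751 = 1.459.
So 2 complete cycles are required.

2 cycles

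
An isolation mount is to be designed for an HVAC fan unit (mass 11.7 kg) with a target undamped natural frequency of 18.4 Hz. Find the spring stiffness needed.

ω_n = 2πf_n = 2π × 18.4 = 115.6 rad/s.
k = m·ω_n² = 11.7 × 115.6² = 11.7 × 13370 = 156400 N/m.

156000 N/m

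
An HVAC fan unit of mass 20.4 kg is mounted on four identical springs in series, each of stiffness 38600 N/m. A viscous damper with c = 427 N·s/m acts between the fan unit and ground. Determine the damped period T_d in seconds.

0.330 s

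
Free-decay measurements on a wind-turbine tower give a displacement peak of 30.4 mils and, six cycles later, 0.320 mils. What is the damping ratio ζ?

0.120

Logarithmic decrement δ = (1/n)·ln(x₀/x_n) = (1/6)·ln(30.4/0.320) = (1/6)·ln(95.00) = 0.7590.
ζ = δ/√(4π² + δ²) = 0.7590/√(39.48 + 0.576) = 0.7590/6.329 = 0.1199.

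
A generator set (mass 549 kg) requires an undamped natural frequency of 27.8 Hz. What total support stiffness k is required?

16800000 N/m

ω_n = 2πf_n = 2π × 27.8 = 174.7 rad/s.
k = m·ω_n² = 549 × 174.7² = 549 × 30510 = 16750000 N/m.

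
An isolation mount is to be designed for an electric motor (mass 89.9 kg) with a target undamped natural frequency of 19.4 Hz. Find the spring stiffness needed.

ω_n = 2πf_n = 2π × 19.4 = 121.9 rad/s.
k = m·ω_n² = 89.9 × 121.9² = 89.9 × 14860 = 1336000 N/m.

1340000 N/m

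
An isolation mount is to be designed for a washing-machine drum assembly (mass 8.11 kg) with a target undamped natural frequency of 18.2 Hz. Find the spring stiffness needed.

106000 N/m

ω_n = 2πf_n = 2π × 18.2 = 114.4 rad/s.
k = m·ω_n² = 8.11 × 114.4² = 8.11 × 13080 = 106100 N/m.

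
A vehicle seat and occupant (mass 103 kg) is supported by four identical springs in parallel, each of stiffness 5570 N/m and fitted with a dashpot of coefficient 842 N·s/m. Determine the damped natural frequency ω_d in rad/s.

14.1 rad/s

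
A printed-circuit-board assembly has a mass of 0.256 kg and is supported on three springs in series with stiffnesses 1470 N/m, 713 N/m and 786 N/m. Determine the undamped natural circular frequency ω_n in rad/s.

34.1 rad/s

Series springs: 1/k_eq = 1/1470 + 1/713 + 1/786 = 0.003355, so k_eq = 298.1 N/m.
ω_n = √(k_eq/m) = √(298.1/0.256) = √1164 = 34.12 rad/s.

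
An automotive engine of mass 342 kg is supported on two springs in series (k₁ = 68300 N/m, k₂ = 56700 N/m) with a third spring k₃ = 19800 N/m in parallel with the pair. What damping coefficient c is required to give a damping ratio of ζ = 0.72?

Series pair: k_s = k₁k₂/(k₁+k₂) = (68300)(56700)/(68300 + 56700) = 30980 N/m. In parallel with k₃: k_eq = 30980 + 19800 = 50780 N/m.
c_c = 2√(k_eq·m) = 2√(50780 × 342) = 8335 N·s/m.
c = ζ·c_c = 0.72 × 8335 = 6001 N·s/m.

6000 N·s/m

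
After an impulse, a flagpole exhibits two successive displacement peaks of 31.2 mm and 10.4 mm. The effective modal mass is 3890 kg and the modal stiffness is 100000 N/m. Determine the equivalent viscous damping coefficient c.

6790 N·s/m

Logarithmic decrement δ = (1/n)·ln(x₀/x_n) = (1/1)·ln(31.2/10.4) = (1/1)·ln(3.000) = 1.099.
ζ = δ/√(4π² + δ²) = 1.099/√(39.48 + 1.21) = 1.099/6.379 = 0.1722.
c = ζ · 2√(km) = 0.1722 × 2√(100000 × 3890) = 0.1722 × 39450 = 6794 N·s/m.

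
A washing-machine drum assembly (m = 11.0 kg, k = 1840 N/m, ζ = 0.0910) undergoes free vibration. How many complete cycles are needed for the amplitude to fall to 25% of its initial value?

3 cycles

Logarithmic decrement δ = 2πζ/√(1 − ζ²) = 2π × 0.09100/√(1 − 0.00828) = 0.5742.
x_n/x₀ = e^(−nδ) ≤ 0.25; take ln: n ≥ ln(1/0.25)/δ = 1.386/0.5742 = 2.415.
So 3 complete cycles are required.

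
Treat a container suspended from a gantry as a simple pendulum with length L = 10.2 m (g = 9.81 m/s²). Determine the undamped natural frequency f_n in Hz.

0.156 Hz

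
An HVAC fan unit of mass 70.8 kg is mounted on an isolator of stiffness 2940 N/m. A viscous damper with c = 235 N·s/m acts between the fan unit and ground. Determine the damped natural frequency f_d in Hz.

ω_n = √(k/m) = √(2940/70.8) = 6.444 rad/s.
Critical damping c_c = 2√(k·m) = 2√(2940 × 70.8) = 912.5 N·s/m, so ζ = c/c_c = 235/912.5 = 0.2575.
ω_d = ω_n√(1 − ζ²) = 6.444 × √(1 − 0.0663) = 6.227 rad/s.
f_d = ω_d/(2π) = 0.9910 Hz.

0.991 Hz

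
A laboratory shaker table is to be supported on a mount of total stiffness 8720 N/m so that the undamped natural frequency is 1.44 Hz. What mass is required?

107 kg

ω_n = 2πf_n = 2π × 1.44 = 9.048 rad/s.
m = k/ω_n² = 8720/9.048² = 8720/81.86 = 106.5 kg.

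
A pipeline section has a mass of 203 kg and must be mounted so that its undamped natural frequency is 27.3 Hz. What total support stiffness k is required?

5970000 N/m

ω_n = 2πf_n = 2π × 27.3 = 171.5 rad/s.
k = m·ω_n² = 203 × 171.5² = 203 × 29420 = 5973000 N/m.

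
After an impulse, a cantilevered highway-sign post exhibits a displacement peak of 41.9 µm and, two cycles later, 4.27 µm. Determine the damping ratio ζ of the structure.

0.179

Logarithmic decrement δ = (1/n)·ln(x₀/x_n) = (1/2)·ln(41.9/4.27) = (1/2)·ln(9.813) = 1.142.
ζ = δ/√(4π² + δ²) = 1.142/√(39.48 + 1.30) = 1.142/6.386 = 0.1788.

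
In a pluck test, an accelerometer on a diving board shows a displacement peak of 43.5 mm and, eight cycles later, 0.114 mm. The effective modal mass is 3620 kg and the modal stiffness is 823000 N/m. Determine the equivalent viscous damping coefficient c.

12800 N·s/m

Logarithmic decrement δ = (1/n)·ln(x₀/x_n) = (1/8)·ln(43.5/0.114) = (1/8)·ln(381.6) = 0.7430.
ζ = δ/√(4π² + δ²) = 0.7430/√(39.48 + 0.552) = 0.7430/6.327 = 0.1174.
c = ζ · 2√(km) = 0.1174 × 2√(823000 × 3620) = 0.1174 × 109200 = 12820 N·s/m.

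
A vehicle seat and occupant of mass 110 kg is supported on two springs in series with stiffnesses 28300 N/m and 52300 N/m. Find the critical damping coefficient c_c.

2840 N·s/m

Series springs: 1/k_eq = 1/28300 + 1/52300 = 5.446×10^-5, so k_eq = 18360 N/m.
c_c = 2√(k_eq·m) = 2√(18360 × 110) = 2 × 1421 = 2843 N·s/m.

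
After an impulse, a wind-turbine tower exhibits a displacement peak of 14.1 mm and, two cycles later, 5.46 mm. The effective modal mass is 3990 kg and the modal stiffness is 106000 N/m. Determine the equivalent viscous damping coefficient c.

Logarithmic decrement δ = (1/n)·ln(x₀/x_n) = (1/2)·ln(14.1/5.46) = (1/2)·ln(2.582) = 0.4744.
ζ = δ/√(4π² + δ²) = 0.4744/√(39.48 + 0.225) = 0.4744/6.301 = 0.07528.
c = ζ · 2√(km) = 0.07528 × 2√(106000 × 3990) = 0.07528 × 41130 = 3096 N·s/m.

3100 N·s/m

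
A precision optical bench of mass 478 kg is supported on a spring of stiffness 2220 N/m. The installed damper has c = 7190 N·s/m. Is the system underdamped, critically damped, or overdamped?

overdamped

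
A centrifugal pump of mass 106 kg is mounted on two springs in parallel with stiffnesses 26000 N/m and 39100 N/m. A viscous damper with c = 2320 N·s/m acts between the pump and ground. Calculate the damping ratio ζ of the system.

0.442

Parallel springs add: k_eq = 26000 + 39100 = 65100 N/m.
ω_n = √(k_eq/m) = √(65100/106) = 24.78 rad/s.
Critical damping c_c = 2√(k_eq·m) = 2√(65100 × 106) = 5254 N·s/m, so ζ = c/c_c = 2320/5254 = 0.4416.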